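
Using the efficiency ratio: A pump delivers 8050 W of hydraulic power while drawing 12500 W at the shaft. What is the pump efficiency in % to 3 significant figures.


Approach: apply the efficiency ratio, eta = (P_out/P_in)*100.
eta = (8050 / 12500) * 100 = 64.4 %
Therefore the pump efficiency = 64.4 %.


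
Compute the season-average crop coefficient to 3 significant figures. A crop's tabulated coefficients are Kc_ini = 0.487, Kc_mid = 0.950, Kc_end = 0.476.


Approach: apply a simple seasonal average, Kc_avg = (Kc_ini + Kc_mid + Kc_end)/3.
Kc_avg = (0.487 + 0.950 + 0.476)/3 = 0.638
Therefore the season-average crop coefficient = 0.638.


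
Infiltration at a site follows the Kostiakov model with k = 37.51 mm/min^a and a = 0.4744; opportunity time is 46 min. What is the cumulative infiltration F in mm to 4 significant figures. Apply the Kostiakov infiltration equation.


Approach: apply the Kostiakov infiltration equation, F = k*t^a.
F = 37.51 * 46^0.4744 = 230.7 mm
Therefore the cumulative infiltration F = 230.7 mm.


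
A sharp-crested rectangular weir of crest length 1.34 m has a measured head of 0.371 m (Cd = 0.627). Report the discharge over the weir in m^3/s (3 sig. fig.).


Approach: apply the rectangular weir equation, Q = (2/3)*Cd*L*sqrt(2g)*H^1.5.
Q = (2/3)*0.627*1.34*sqrt(2*9.81)*0.371^1.5 = 0.561 m^3/s
Therefore the discharge over the weir = 0.561 m^3/s.


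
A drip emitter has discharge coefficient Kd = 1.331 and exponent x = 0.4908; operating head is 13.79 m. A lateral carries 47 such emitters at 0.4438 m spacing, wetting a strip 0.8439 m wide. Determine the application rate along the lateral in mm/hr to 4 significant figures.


Approach: apply the emitter equation with a lateral mass balance, q = Kd*h^x; Q = n*q; rate = Q/(n*spacing*width).
Step 1 — single emitter flow (q = Kd*h^x):
  q = 1.331 * 13.79^0.4908 = 4.82477 L/hr
Step 2 — total lateral flow: Q = 47 * 4.82477 = 226.764 L/hr
Step 3 — wetted area: A = 47 * 0.4438 * 0.8439 = 17.6026 m^2
Step 4 — application rate: Q/A = 226.764/17.6026 = 12.88 mm/hr
Therefore the application rate along the lateral = 12.88 mm/hr.


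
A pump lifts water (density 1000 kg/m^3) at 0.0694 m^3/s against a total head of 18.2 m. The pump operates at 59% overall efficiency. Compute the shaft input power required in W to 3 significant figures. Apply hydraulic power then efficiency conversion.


Approach: apply hydraulic power then efficiency conversion, P = rho*g*Q*H; P_in = P/eta.
Step 1 — hydraulic power (P = rho*g*Q*H):
  P = 1000 * 9.81 * 0.0694 * 18.2 = 12391 W
Step 2 — input power: P_in = P/eta = 12391 / 0.59 = 21000 W
Therefore the shaft input power required = 21000 W.


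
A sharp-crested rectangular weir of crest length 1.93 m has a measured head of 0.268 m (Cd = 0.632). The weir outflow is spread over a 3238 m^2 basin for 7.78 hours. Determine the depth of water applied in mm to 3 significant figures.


Approach: apply the rectangular weir equation with a volume-to-depth conversion, Q = (2/3)*Cd*L*sqrt(2g)*H^1.5; d = Q*t/A * 1000.
Step 1 — weir discharge:
  Q = (2/3)*0.632*1.93*sqrt(2*9.81)*0.268^1.5 = 0.49973 m^3/s
Step 2 — volume: V = 0.49973 * 7.78*3600 = 13996 m^3
Step 3 — depth: d = V/A * 1000 = 13996/3238 * 1000 = 4320 mm
Therefore the depth of water applied = 4320 mm.


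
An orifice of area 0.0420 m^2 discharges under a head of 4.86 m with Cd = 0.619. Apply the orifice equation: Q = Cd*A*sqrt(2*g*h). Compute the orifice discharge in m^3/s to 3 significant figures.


Q = 0.619 * 0.0420 * sqrt(2*9.81*4.86) = 0.254 m^3/s
Therefore the orifice discharge = 0.254 m^3/s.


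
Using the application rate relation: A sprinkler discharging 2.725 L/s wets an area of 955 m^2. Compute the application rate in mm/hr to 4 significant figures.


Approach: apply the application rate relation, rate = (Q/A)*3600.
rate = (2.725 / 955) * 3600 = 10.27 mm/hr
Therefore the application rate = 10.27 mm/hr.


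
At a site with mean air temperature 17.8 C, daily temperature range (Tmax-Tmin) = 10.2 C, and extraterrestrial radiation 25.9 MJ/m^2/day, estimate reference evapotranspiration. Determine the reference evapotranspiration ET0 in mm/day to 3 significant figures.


Approach: apply the Hargreaves-Samani method, ET0 = 0.0023*(Tmean+17.8)*sqrt(Tmax-Tmin)*0.408*Ra.
ET0 = 0.0023*(17.8+17.8)*sqrt(10.2)*0.408*25.9 = 2.76 mm/day
Therefore the reference evapotranspiration ET0 = 2.76 mm/day.


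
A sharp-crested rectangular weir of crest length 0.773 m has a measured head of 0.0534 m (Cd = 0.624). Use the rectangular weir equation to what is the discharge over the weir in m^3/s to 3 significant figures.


Approach: apply the rectangular weir equation, Q = (2/3)*Cd*L*sqrt(2g)*H^1.5.
Q = (2/3)*0.624*0.773*sqrt(2*9.81)*0.0534^1.5 = 0.0176 m^3/s
Therefore the discharge over the weir = 0.0176 m^3/s.


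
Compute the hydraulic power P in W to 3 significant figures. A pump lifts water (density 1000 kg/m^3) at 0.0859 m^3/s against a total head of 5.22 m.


Approach: apply the hydraulic power relation, P = rho*g*Q*H.
P = 1000 * 9.81 * 0.0859 * 5.22 = 4400 W
Therefore the hydraulic power P = 4400 W.


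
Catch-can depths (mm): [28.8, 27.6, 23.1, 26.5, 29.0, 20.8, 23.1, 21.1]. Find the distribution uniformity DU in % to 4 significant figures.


Approach: apply the low-quarter distribution uniformity, DU = (mean of lowest quarter of readings / overall mean)*100.
sorted lowest 2 of 8: [20.8, 21.1] -> mean = 20.9500 mm
overall mean = 25.0000 mm
DU = (20.9500/25.0000)*100 = 83.80 %
Therefore the distribution uniformity DU = 83.80 %.


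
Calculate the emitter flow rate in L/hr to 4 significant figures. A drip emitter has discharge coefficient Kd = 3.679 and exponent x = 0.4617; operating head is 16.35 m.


Approach: apply the emitter characteristic equation, q = Kd * h^x.
q = 3.679 * 16.35^0.4617 = 13.37 L/hr
Therefore the emitter flow rate = 13.37 L/hr.


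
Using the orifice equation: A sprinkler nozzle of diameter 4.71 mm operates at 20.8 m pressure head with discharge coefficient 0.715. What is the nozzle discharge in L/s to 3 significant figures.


Approach: apply the orifice equation, Q = Cd*A*sqrt(2*g*h), A = pi*(d/2)^2.
A = pi*(4.71e-3/2)^2 = 1.7423e-05 m^2
Q = 0.715 * 1.7423e-05 * sqrt(2*9.81*20.8) * 1000 = 0.252 L/s
Therefore the nozzle discharge = 0.252 L/s.


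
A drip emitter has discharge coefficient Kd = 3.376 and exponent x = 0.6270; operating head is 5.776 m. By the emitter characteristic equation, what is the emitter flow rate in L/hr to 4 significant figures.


Approach: apply the emitter characteristic equation, q = Kd * h^x.
q = 3.376 * 5.776^0.6270 = 10.14 L/hr
Therefore the emitter flow rate = 10.14 L/hr.


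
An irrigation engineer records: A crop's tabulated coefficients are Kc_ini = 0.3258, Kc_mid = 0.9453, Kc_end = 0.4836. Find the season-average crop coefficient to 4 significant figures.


Approach: apply a simple seasonal average, Kc_avg = (Kc_ini + Kc_mid + Kc_end)/3.
Kc_avg = (0.3258 + 0.9453 + 0.4836)/3 = 0.5849
Therefore the season-average crop coefficient = 0.5849.


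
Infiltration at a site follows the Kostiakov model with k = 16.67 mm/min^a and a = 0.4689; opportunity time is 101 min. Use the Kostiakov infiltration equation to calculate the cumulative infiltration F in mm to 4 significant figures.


Approach: apply the Kostiakov infiltration equation, F = k*t^a.
F = 16.67 * 101^0.4689 = 145.1 mm
Therefore the cumulative infiltration F = 145.1 mm.


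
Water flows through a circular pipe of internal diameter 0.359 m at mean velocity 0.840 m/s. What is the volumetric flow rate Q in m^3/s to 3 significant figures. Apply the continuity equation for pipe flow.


Approach: apply the continuity equation for pipe flow, Q = A * v with A = pi*(D/2)^2.
A = pi*(0.359/2)^2 = 0.10122 m^2
Q = 0.10122 * 0.840 = 0.0850 m^3/s
Therefore the volumetric flow rate Q = 0.0850 m^3/s.


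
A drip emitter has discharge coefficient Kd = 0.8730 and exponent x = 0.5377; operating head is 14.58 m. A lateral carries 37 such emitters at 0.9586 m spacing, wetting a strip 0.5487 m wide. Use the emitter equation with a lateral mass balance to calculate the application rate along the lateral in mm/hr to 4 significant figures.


Approach: apply the emitter equation with a lateral mass balance, q = Kd*h^x; Q = n*q; rate = Q/(n*spacing*width).
Step 1 — single emitter flow (q = Kd*h^x):
  q = 0.8730 * 14.58^0.5377 = 3.68779 L/hr
Step 2 — total lateral flow: Q = 37 * 3.68779 = 136.448 L/hr
Step 3 — wetted area: A = 37 * 0.9586 * 0.5487 = 19.4614 m^2
Step 4 — application rate: Q/A = 136.448/19.4614 = 7.011 mm/hr
Therefore the application rate along the lateral = 7.011 mm/hr.


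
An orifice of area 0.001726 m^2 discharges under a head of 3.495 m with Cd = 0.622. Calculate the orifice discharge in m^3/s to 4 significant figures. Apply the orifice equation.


Approach: apply the orifice equation, Q = Cd*A*sqrt(2*g*h).
Q = 0.622 * 0.001726 * sqrt(2*9.81*3.495) = 0.008890 m^3/s
Therefore the orifice discharge = 0.008890 m^3/s.


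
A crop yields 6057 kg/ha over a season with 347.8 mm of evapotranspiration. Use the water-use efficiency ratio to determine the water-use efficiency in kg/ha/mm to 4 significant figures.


Approach: apply the water-use efficiency ratio, WUE = yield/ET.
WUE = 6057 / 347.8 = 17.42 kg/ha/mm
Therefore the water-use efficiency = 17.42 kg/ha/mm.


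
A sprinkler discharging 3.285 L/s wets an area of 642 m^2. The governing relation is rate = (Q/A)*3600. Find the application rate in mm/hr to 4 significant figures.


rate = (3.285 / 642) * 3600 = 18.42 mm/hr
Therefore the application rate = 18.42 mm/hr.


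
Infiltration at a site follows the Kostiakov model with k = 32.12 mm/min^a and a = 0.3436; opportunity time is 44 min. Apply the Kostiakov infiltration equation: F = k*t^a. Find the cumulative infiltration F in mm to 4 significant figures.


F = 32.12 * 44^0.3436 = 117.9 mm
Therefore the cumulative infiltration F = 117.9 mm.


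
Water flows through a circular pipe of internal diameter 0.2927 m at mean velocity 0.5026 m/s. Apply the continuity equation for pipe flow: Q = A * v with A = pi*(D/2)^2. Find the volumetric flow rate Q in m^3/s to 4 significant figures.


A = pi*(0.2927/2)^2 = 0.0672876 m^2
Q = 0.0672876 * 0.5026 = 0.03382 m^3/s
Therefore the volumetric flow rate Q = 0.03382 m^3/s.


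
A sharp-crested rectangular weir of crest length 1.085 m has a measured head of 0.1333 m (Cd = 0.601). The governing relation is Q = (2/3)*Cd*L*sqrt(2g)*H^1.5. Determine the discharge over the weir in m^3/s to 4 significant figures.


Q = (2/3)*0.601*1.085*sqrt(2*9.81)*0.1333^1.5 = 0.09371 m^3/s
Therefore the discharge over the weir = 0.09371 m^3/s.


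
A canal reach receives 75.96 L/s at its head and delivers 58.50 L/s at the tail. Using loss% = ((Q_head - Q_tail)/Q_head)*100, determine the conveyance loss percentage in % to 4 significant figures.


loss = ((75.96 - 58.50)/75.96)*100 = 22.99 %
Therefore the conveyance loss percentage = 22.99 %.


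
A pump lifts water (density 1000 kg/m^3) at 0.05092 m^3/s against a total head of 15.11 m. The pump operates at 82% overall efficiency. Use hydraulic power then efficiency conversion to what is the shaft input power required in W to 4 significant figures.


Approach: apply hydraulic power then efficiency conversion, P = rho*g*Q*H; P_in = P/eta.
Step 1 — hydraulic power (P = rho*g*Q*H):
  P = 1000 * 9.81 * 0.05092 * 15.11 = 7547.83 W
Step 2 — input power: P_in = P/eta = 7547.83 / 0.82 = 9205 W
Therefore the shaft input power required = 9205 W.


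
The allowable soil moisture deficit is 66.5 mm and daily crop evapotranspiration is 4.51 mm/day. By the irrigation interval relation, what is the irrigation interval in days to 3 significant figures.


Approach: apply the irrigation interval relation, interval = SMD / ETc.
interval = 66.5 / 4.51 = 14.7 days
Therefore the irrigation interval = 14.7 days.


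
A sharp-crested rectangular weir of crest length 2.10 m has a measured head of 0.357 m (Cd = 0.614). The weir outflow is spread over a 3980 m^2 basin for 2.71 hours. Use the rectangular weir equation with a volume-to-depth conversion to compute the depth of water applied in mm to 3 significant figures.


Approach: apply the rectangular weir equation with a volume-to-depth conversion, Q = (2/3)*Cd*L*sqrt(2g)*H^1.5; d = Q*t/A * 1000.
Step 1 — weir discharge:
  Q = (2/3)*0.614*2.10*sqrt(2*9.81)*0.357^1.5 = 0.81217 m^3/s
Step 2 — volume: V = 0.81217 * 2.71*3600 = 7923.6 m^3
Step 3 — depth: d = V/A * 1000 = 7923.6/3980 * 1000 = 1990 mm
Therefore the depth of water applied = 1990 mm.


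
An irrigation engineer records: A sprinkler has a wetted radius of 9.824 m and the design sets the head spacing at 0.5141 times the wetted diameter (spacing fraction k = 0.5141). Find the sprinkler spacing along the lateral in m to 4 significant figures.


Approach: apply the sprinkler spacing rule (spacing as a fraction of wetted diameter), S = k*(2*R).
S = 0.5141 * (2 * 9.824) = 10.10 m
Therefore the sprinkler spacing along the lateral = 10.10 m.


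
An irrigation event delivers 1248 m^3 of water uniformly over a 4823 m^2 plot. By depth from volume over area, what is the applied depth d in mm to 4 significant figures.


Approach: apply depth from volume over area, d = (V/A)*1000.
d = (1248 / 4823) * 1000 = 258.8 mm
Therefore the applied depth d = 258.8 mm.


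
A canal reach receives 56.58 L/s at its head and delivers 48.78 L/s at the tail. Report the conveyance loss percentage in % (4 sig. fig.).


Approach: apply the conveyance loss ratio, loss% = ((Q_head - Q_tail)/Q_head)*100.
loss = ((56.58 - 48.78)/56.58)*100 = 13.79 %
Therefore the conveyance loss percentage = 13.79 %.


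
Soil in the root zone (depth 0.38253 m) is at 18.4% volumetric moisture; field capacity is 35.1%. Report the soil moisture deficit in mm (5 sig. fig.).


Approach: apply the soil moisture deficit relation, SMD = (FC - theta)/100 * depth * 1000.
SMD = (35.1 - 18.4)/100 * 0.38253 * 1000 = 63.883 mm
Therefore the soil moisture deficit = 63.883 mm.


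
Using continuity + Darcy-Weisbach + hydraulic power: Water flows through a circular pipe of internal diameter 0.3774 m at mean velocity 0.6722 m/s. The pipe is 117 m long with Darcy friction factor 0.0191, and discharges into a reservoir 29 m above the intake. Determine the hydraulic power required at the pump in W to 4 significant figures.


Approach: apply continuity + Darcy-Weisbach + hydraulic power, Q = A*v; hf = f*(L/D)*(v^2/(2g)); H = static + hf; P = rho*g*Q*H.
Step 1 — flow rate (continuity, Q = A*v):
  A = pi*(0.3774/2)^2 = 0.111865 m^2
  Q = 0.111865 * 0.6722 = 0.0751956 m^3/s
Step 2 — friction head loss (Darcy-Weisbach):
  hf = 0.0191 * (117/0.3774) * (0.6722^2 / (2*9.81))
  hf = 0.136369 m
Step 3 — total head: H = 29 + 0.136369 = 29.1364 m
Step 4 — hydraulic power (P = rho*g*Q*H):
  P = 1000 * 9.81 * 0.0751956 * 29.1364 = 21490 W
Therefore the hydraulic power required at the pump = 21490 W.


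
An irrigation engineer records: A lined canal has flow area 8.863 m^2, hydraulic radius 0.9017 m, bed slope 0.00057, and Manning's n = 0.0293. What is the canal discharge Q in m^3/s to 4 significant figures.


Approach: apply Manning's equation, Q = (1/n)*A*R^(2/3)*S^(1/2).
Q = (1/0.0293) * 8.863 * 0.9017^(2/3) * 0.00057^(1/2) = 6.740 m^3/s
Therefore the canal discharge Q = 6.740 m^3/s.


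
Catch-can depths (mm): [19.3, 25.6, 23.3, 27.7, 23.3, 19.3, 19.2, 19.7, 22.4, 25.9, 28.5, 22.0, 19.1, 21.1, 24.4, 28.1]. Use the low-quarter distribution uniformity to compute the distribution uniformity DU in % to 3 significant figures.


Approach: apply the low-quarter distribution uniformity, DU = (mean of lowest quarter of readings / overall mean)*100.
sorted lowest 4 of 16: [19.1, 19.2, 19.3, 19.3] -> mean = 19.225 mm
overall mean = 23.056 mm
DU = (19.225/23.056)*100 = 83.4 %
Therefore the distribution uniformity DU = 83.4 %.


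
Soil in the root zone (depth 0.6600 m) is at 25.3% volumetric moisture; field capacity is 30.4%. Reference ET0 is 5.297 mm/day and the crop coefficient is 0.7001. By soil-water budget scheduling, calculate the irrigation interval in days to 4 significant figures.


Approach: apply soil-water budget scheduling, SMD = (FC-theta)/100*depth*1000; ETc = ET0*Kc; interval = SMD/ETc.
Step 1 — soil moisture deficit:
  SMD = (30.4 - 25.3)/100 * 0.6600 * 1000 = 33.6600 mm
Step 2 — daily crop ET (ETc = ET0*Kc):
  ETc = 5.297 * 0.7001 = 3.70843 mm/day
Step 3 — irrigation interval (SMD/ETc):
  interval = 33.6600 / 3.70843 = 9.077 days
Therefore the irrigation interval = 9.077 days.


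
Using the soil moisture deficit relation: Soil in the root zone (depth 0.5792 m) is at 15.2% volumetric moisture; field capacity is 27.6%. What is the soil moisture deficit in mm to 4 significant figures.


Approach: apply the soil moisture deficit relation, SMD = (FC - theta)/100 * depth * 1000.
SMD = (27.6 - 15.2)/100 * 0.5792 * 1000 = 71.82 mm
Therefore the soil moisture deficit = 71.82 mm.


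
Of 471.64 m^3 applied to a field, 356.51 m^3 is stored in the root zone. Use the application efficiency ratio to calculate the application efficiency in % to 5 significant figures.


Approach: apply the application efficiency ratio, Ea = (stored/applied)*100.
Ea = (356.51/471.64)*100 = 75.589 %
Therefore the application efficiency = 75.589 %.


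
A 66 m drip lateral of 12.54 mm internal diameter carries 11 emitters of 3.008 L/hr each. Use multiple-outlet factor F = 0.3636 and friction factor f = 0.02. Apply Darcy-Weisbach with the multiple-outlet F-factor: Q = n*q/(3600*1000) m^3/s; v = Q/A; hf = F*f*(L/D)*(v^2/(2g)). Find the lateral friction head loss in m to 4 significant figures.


Q = 11*3.008/(3600*1000) = 9.19111e-06 m^3/s
A = pi*(12.54e-3/2)^2 = 1.23505e-04 m^2, so v = Q/A = 0.0744189 m/s
hf = 0.3636*0.02*(66/0.01254)*(0.0744189^2/(2*9.81)) = 0.01080 m
Therefore the lateral friction head loss = 0.01080 m.


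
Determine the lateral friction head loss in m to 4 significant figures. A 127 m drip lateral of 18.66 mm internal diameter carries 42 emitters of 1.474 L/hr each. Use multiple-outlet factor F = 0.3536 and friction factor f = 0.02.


Approach: apply Darcy-Weisbach with the multiple-outlet F-factor, Q = n*q/(3600*1000) m^3/s; v = Q/A; hf = F*f*(L/D)*(v^2/(2g)).
Q = 42*1.474/(3600*1000) = 1.71967e-05 m^3/s
A = pi*(18.66e-3/2)^2 = 2.73472e-04 m^2, so v = Q/A = 0.0628827 m/s
hf = 0.3536*0.02*(127/0.01866)*(0.0628827^2/(2*9.81)) = 0.009701 m
Therefore the lateral friction head loss = 0.009701 m.


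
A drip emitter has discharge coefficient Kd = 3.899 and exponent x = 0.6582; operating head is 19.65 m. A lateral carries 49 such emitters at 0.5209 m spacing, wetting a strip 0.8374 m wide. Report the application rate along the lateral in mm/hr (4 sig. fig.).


Approach: apply the emitter equation with a lateral mass balance, q = Kd*h^x; Q = n*q; rate = Q/(n*spacing*width).
Step 1 — single emitter flow (q = Kd*h^x):
  q = 3.899 * 19.65^0.6582 = 27.6850 L/hr
Step 2 — total lateral flow: Q = 49 * 27.6850 = 1356.56 L/hr
Step 3 — wetted area: A = 49 * 0.5209 * 0.8374 = 21.3739 m^2
Step 4 — application rate: Q/A = 1356.56/21.3739 = 63.47 mm/hr
Therefore the application rate along the lateral = 63.47 mm/hr.


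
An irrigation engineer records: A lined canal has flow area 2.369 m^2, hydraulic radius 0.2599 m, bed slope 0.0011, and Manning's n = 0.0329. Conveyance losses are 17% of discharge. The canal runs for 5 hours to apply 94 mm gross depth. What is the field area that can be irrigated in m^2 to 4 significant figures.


Approach: apply Manning's equation with a conveyance and depth budget, Q = (1/n)*A*R^(2/3)*S^(1/2); Q_field = Q*(1-loss); Area = Q_field*t/(d/1000).
Step 1 — canal discharge (Manning's equation):
  Q = (1/0.0329) * 2.369 * 0.2599^(2/3) * 0.0011^(1/2) = 0.972605 m^3/s
Step 2 — delivered flow: Q_field = 0.972605*(1 - 17/100) = 0.807262 m^3/s
Step 3 — volume delivered: V = 0.807262 * 5*3600 = 14530.7 m^3
Step 4 — area served: A = V / (depth/1000) = 14530.7 / 0.094 = 154600 m^2
Therefore the field area that can be irrigated = 154600 m^2.


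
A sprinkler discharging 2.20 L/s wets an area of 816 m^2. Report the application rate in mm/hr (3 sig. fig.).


Approach: apply the application rate relation, rate = (Q/A)*3600.
rate = (2.20 / 816) * 3600 = 9.71 mm/hr
Therefore the application rate = 9.71 mm/hr.


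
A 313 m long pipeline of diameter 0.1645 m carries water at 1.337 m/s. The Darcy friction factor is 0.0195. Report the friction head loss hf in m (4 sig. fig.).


Approach: apply the Darcy-Weisbach equation, hf = f*(L/D)*(v^2/(2g)).
hf = 0.0195 * (313/0.1645) * (1.337^2 / (2*9.81))
hf = 3.380 m
Therefore the friction head loss hf = 3.380 m.


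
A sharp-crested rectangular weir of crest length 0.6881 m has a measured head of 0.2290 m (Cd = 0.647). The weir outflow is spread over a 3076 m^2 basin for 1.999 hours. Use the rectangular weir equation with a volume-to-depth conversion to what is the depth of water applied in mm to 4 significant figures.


Approach: apply the rectangular weir equation with a volume-to-depth conversion, Q = (2/3)*Cd*L*sqrt(2g)*H^1.5; d = Q*t/A * 1000.
Step 1 — weir discharge:
  Q = (2/3)*0.647*0.6881*sqrt(2*9.81)*0.2290^1.5 = 0.144068 m^3/s
Step 2 — volume: V = 0.144068 * 1.999*3600 = 1036.77 m^3
Step 3 — depth: d = V/A * 1000 = 1036.77/3076 * 1000 = 337.1 mm
Therefore the depth of water applied = 337.1 mm.


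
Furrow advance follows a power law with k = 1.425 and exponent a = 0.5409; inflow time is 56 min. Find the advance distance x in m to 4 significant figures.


Approach: apply the power-law advance function, x = k*t^a.
x = 1.425 * 56^0.5409 = 12.57 m
Therefore the advance distance x = 12.57 m.


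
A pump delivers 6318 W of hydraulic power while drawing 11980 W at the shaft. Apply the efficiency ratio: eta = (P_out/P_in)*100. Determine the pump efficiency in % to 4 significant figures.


eta = (6318 / 11980) * 100 = 52.74 %
Therefore the pump efficiency = 52.74 %.


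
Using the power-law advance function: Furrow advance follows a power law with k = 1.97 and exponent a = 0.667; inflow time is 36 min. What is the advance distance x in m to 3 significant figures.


Approach: apply the power-law advance function, x = k*t^a.
x = 1.97 * 36^0.667 = 21.5 m
Therefore the advance distance x = 21.5 m.


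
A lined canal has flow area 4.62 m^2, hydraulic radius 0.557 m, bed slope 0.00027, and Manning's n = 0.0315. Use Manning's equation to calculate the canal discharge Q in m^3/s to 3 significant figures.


Approach: apply Manning's equation, Q = (1/n)*A*R^(2/3)*S^(1/2).
Q = (1/0.0315) * 4.62 * 0.557^(2/3) * 0.00027^(1/2) = 1.63 m^3/s
Therefore the canal discharge Q = 1.63 m^3/s.


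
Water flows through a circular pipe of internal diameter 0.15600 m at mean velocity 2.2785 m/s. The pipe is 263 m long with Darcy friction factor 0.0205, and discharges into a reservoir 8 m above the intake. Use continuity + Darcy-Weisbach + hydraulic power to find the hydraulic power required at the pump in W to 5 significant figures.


Approach: apply continuity + Darcy-Weisbach + hydraulic power, Q = A*v; hf = f*(L/D)*(v^2/(2g)); H = static + hf; P = rho*g*Q*H.
Step 1 — flow rate (continuity, Q = A*v):
  A = pi*(0.15600/2)^2 = 0.01911345 m^2
  Q = 0.01911345 * 2.2785 = 0.04355000 m^3/s
Step 2 — friction head loss (Darcy-Weisbach):
  hf = 0.0205 * (263/0.15600) * (2.2785^2 / (2*9.81))
  hf = 9.145008 m
Step 3 — total head: H = 8 + 9.145008 = 17.14501 m
Step 4 — hydraulic power (P = rho*g*Q*H):
  P = 1000 * 9.81 * 0.04355000 * 17.14501 = 7324.8 W
Therefore the hydraulic power required at the pump = 7324.8 W.


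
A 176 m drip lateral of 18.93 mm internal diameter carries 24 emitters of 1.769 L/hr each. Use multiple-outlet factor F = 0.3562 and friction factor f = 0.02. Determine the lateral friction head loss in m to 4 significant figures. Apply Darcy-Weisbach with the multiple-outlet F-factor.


Approach: apply Darcy-Weisbach with the multiple-outlet F-factor, Q = n*q/(3600*1000) m^3/s; v = Q/A; hf = F*f*(L/D)*(v^2/(2g)).
Q = 24*1.769/(3600*1000) = 1.17933e-05 m^3/s
A = pi*(18.93e-3/2)^2 = 2.81443e-04 m^2, so v = Q/A = 0.0419030 m/s
hf = 0.3562*0.02*(176/0.01893)*(0.0419030^2/(2*9.81)) = 0.005928 m
Therefore the lateral friction head loss = 0.005928 m.


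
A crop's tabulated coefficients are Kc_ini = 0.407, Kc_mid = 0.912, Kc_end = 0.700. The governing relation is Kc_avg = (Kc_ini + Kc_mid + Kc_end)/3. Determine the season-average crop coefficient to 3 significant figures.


Kc_avg = (0.407 + 0.912 + 0.700)/3 = 0.673
Therefore the season-average crop coefficient = 0.673.


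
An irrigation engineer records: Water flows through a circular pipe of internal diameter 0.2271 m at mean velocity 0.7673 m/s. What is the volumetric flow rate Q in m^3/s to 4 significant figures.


Approach: apply the continuity equation for pipe flow, Q = A * v with A = pi*(D/2)^2.
A = pi*(0.2271/2)^2 = 0.0405064 m^2
Q = 0.0405064 * 0.7673 = 0.03108 m^3/s
Therefore the volumetric flow rate Q = 0.03108 m^3/s.


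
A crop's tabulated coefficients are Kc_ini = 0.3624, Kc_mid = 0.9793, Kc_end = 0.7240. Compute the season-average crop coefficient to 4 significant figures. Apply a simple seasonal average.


Approach: apply a simple seasonal average, Kc_avg = (Kc_ini + Kc_mid + Kc_end)/3.
Kc_avg = (0.3624 + 0.9793 + 0.7240)/3 = 0.6886
Therefore the season-average crop coefficient = 0.6886.


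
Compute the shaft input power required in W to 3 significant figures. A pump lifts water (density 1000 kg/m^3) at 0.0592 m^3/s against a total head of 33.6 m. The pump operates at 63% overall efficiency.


Approach: apply hydraulic power then efficiency conversion, P = rho*g*Q*H; P_in = P/eta.
Step 1 — hydraulic power (P = rho*g*Q*H):
  P = 1000 * 9.81 * 0.0592 * 33.6 = 19513 W
Step 2 — input power: P_in = P/eta = 19513 / 0.63 = 31000 W
Therefore the shaft input power required = 31000 W.


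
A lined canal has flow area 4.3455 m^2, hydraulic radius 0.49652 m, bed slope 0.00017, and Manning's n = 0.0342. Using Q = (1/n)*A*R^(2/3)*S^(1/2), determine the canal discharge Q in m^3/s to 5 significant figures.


Q = (1/0.0342) * 4.3455 * 0.49652^(2/3) * 0.00017^(1/2) = 1.0388 m^3/s
Therefore the canal discharge Q = 1.0388 m^3/s.


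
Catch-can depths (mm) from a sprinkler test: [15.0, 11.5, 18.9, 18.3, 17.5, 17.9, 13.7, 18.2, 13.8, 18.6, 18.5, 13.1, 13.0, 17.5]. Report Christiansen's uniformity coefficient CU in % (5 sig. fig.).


Approach: apply Christiansen's uniformity coefficient, CU = (1 - mean_abs_deviation/mean)*100.
mean = 16.10714 mm
mean |d_i - mean| = 2.363265 mm
CU = (1 - 2.363265/16.10714)*100 = 85.328 %
Therefore Christiansen's uniformity coefficient CU = 85.328 %.


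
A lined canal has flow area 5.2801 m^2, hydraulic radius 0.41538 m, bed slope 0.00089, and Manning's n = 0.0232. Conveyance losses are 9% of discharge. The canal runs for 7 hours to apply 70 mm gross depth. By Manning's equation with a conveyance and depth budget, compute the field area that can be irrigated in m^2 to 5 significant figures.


Approach: apply Manning's equation with a conveyance and depth budget, Q = (1/n)*A*R^(2/3)*S^(1/2); Q_field = Q*(1-loss); Area = Q_field*t/(d/1000).
Step 1 — canal discharge (Manning's equation):
  Q = (1/0.0232) * 5.2801 * 0.41538^(2/3) * 0.00089^(1/2) = 3.779893 m^3/s
Step 2 — delivered flow: Q_field = 3.779893*(1 - 9/100) = 3.439703 m^3/s
Step 3 — volume delivered: V = 3.439703 * 7*3600 = 86680.52 m^3
Step 4 — area served: A = V / (depth/1000) = 86680.52 / 0.07 = 1238300 m^2
Therefore the field area that can be irrigated = 1238300 m^2.


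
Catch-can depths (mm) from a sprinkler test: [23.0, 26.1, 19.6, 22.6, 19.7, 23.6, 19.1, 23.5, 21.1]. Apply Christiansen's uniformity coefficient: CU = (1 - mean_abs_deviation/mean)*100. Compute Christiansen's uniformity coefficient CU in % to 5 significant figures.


mean = 22.03333 mm
mean |d_i - mean| = 1.918519 mm
CU = (1 - 1.918519/22.03333)*100 = 91.293 %
Therefore Christiansen's uniformity coefficient CU = 91.293 %.


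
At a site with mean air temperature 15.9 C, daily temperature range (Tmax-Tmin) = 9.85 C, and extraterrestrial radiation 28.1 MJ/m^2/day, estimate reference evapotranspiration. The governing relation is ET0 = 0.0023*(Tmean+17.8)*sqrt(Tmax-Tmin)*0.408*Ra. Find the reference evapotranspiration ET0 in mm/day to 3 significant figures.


ET0 = 0.0023*(15.9+17.8)*sqrt(9.85)*0.408*28.1 = 2.79 mm/day
Therefore the reference evapotranspiration ET0 = 2.79 mm/day.


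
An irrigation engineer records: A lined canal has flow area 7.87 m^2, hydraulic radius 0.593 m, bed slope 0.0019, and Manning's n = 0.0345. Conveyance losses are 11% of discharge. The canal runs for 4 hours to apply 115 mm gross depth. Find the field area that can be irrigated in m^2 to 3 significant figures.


Approach: apply Manning's equation with a conveyance and depth budget, Q = (1/n)*A*R^(2/3)*S^(1/2); Q_field = Q*(1-loss); Area = Q_field*t/(d/1000).
Step 1 — canal discharge (Manning's equation):
  Q = (1/0.0345) * 7.87 * 0.593^(2/3) * 0.0019^(1/2) = 7.0184 m^3/s
Step 2 — delivered flow: Q_field = 7.0184*(1 - 11/100) = 6.2463 m^3/s
Step 3 — volume delivered: V = 6.2463 * 4*3600 = 89947 m^3
Step 4 — area served: A = V / (depth/1000) = 89947 / 0.115 = 782000 m^2
Therefore the field area that can be irrigated = 782000 m^2.


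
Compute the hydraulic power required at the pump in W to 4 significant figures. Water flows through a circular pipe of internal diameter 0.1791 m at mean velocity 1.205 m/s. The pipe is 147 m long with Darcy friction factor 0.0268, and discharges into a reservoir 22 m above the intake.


Approach: apply continuity + Darcy-Weisbach + hydraulic power, Q = A*v; hf = f*(L/D)*(v^2/(2g)); H = static + hf; P = rho*g*Q*H.
Step 1 — flow rate (continuity, Q = A*v):
  A = pi*(0.1791/2)^2 = 0.0251931 m^2
  Q = 0.0251931 * 1.205 = 0.0303576 m^3/s
Step 2 — friction head loss (Darcy-Weisbach):
  hf = 0.0268 * (147/0.1791) * (1.205^2 / (2*9.81))
  hf = 1.62791 m
Step 3 — total head: H = 22 + 1.62791 = 23.6279 m
Step 4 — hydraulic power (P = rho*g*Q*H):
  P = 1000 * 9.81 * 0.0303576 * 23.6279 = 7037 W
Therefore the hydraulic power required at the pump = 7037 W.


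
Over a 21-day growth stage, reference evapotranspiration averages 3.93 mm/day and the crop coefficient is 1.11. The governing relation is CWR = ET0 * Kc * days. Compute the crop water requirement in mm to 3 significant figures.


CWR = 3.93 * 1.11 * 21 = 91.6 mm
Therefore the crop water requirement = 91.6 mm.


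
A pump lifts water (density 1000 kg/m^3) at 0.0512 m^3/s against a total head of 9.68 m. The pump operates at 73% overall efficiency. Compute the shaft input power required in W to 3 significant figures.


Approach: apply hydraulic power then efficiency conversion, P = rho*g*Q*H; P_in = P/eta.
Step 1 — hydraulic power (P = rho*g*Q*H):
  P = 1000 * 9.81 * 0.0512 * 9.68 = 4862.0 W
Step 2 — input power: P_in = P/eta = 4862.0 / 0.73 = 6660 W
Therefore the shaft input power required = 6660 W.


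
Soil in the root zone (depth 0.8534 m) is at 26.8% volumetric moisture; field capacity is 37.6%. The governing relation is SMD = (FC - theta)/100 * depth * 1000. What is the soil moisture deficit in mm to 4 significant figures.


SMD = (37.6 - 26.8)/100 * 0.8534 * 1000 = 92.17 mm
Therefore the soil moisture deficit = 92.17 mm.


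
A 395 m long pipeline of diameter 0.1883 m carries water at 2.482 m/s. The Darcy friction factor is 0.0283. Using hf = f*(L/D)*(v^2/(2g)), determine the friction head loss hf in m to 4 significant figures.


hf = 0.0283 * (395/0.1883) * (2.482^2 / (2*9.81))
hf = 18.64 m
Therefore the friction head loss hf = 18.64 m.


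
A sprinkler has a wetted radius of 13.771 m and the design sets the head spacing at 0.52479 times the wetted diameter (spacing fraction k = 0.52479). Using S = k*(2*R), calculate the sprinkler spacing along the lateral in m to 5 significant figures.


S = 0.52479 * (2 * 13.771) = 14.454 m
Therefore the sprinkler spacing along the lateral = 14.454 m.


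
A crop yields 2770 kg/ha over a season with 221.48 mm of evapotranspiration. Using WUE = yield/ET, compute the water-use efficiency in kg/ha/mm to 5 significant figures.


WUE = 2770 / 221.48 = 12.507 kg/ha/mm
Therefore the water-use efficiency = 12.507 kg/ha/mm.


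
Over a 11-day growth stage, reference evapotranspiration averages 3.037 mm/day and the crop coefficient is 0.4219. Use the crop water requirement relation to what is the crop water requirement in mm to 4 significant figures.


Approach: apply the crop water requirement relation, CWR = ET0 * Kc * days.
CWR = 3.037 * 0.4219 * 11 = 14.09 mm
Therefore the crop water requirement = 14.09 mm.


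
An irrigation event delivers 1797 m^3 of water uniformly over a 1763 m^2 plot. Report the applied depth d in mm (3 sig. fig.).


Approach: apply depth from volume over area, d = (V/A)*1000.
d = (1797 / 1763) * 1000 = 1020 mm
Therefore the applied depth d = 1020 mm.


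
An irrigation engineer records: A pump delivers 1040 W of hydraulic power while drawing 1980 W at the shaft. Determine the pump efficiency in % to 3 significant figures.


Approach: apply the efficiency ratio, eta = (P_out/P_in)*100.
eta = (1040 / 1980) * 100 = 52.5 %
Therefore the pump efficiency = 52.5 %.


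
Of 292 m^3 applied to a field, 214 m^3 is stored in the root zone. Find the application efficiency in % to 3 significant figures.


Approach: apply the application efficiency ratio, Ea = (stored/applied)*100.
Ea = (214/292)*100 = 73.3 %
Therefore the application efficiency = 73.3 %.


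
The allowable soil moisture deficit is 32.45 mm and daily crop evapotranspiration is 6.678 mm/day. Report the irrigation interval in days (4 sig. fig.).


Approach: apply the irrigation interval relation, interval = SMD / ETc.
interval = 32.45 / 6.678 = 4.859 days
Therefore the irrigation interval = 4.859 days.


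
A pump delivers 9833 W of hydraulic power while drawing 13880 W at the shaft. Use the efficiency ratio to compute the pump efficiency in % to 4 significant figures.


Approach: apply the efficiency ratio, eta = (P_out/P_in)*100.
eta = (9833 / 13880) * 100 = 70.84 %
Therefore the pump efficiency = 70.84 %.


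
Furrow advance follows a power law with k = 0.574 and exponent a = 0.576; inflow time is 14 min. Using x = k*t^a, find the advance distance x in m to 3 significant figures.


x = 0.574 * 14^0.576 = 2.62 m
Therefore the advance distance x = 2.62 m.


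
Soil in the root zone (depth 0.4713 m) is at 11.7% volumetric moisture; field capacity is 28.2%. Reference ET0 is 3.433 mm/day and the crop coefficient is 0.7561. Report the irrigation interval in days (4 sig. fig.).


Approach: apply soil-water budget scheduling, SMD = (FC-theta)/100*depth*1000; ETc = ET0*Kc; interval = SMD/ETc.
Step 1 — soil moisture deficit:
  SMD = (28.2 - 11.7)/100 * 0.4713 * 1000 = 77.7645 mm
Step 2 — daily crop ET (ETc = ET0*Kc):
  ETc = 3.433 * 0.7561 = 2.59569 mm/day
Step 3 — irrigation interval (SMD/ETc):
  interval = 77.7645 / 2.59569 = 29.96 days
Therefore the irrigation interval = 29.96 days.


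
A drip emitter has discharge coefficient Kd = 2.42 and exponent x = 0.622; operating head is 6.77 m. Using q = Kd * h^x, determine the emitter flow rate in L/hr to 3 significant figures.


q = 2.42 * 6.77^0.622 = 7.95 L/hr
Therefore the emitter flow rate = 7.95 L/hr.


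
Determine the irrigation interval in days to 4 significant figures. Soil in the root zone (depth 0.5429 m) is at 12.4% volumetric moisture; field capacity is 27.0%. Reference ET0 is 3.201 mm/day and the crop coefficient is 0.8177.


Approach: apply soil-water budget scheduling, SMD = (FC-theta)/100*depth*1000; ETc = ET0*Kc; interval = SMD/ETc.
Step 1 — soil moisture deficit:
  SMD = (27.0 - 12.4)/100 * 0.5429 * 1000 = 79.2634 mm
Step 2 — daily crop ET (ETc = ET0*Kc):
  ETc = 3.201 * 0.8177 = 2.61746 mm/day
Step 3 — irrigation interval (SMD/ETc):
  interval = 79.2634 / 2.61746 = 30.28 days
Therefore the irrigation interval = 30.28 days.


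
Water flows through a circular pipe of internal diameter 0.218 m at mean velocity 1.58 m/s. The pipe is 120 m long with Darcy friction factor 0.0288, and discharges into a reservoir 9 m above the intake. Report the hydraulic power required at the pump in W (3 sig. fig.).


Approach: apply continuity + Darcy-Weisbach + hydraulic power, Q = A*v; hf = f*(L/D)*(v^2/(2g)); H = static + hf; P = rho*g*Q*H.
Step 1 — flow rate (continuity, Q = A*v):
  A = pi*(0.218/2)^2 = 0.037325 m^2
  Q = 0.037325 * 1.58 = 0.058974 m^3/s
Step 2 — friction head loss (Darcy-Weisbach):
  hf = 0.0288 * (120/0.218) * (1.58^2 / (2*9.81))
  hf = 2.0171 m
Step 3 — total head: H = 9 + 2.0171 = 11.017 m
Step 4 — hydraulic power (P = rho*g*Q*H):
  P = 1000 * 9.81 * 0.058974 * 11.017 = 6370 W
Therefore the hydraulic power required at the pump = 6370 W.


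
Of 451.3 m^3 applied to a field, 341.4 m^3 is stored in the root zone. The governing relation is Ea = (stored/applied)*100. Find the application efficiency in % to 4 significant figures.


Ea = (341.4/451.3)*100 = 75.65 %
Therefore the application efficiency = 75.65 %.


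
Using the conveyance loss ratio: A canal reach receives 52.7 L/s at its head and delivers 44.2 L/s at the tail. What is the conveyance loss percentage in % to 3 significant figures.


Approach: apply the conveyance loss ratio, loss% = ((Q_head - Q_tail)/Q_head)*100.
loss = ((52.7 - 44.2)/52.7)*100 = 16.1 %
Therefore the conveyance loss percentage = 16.1 %.


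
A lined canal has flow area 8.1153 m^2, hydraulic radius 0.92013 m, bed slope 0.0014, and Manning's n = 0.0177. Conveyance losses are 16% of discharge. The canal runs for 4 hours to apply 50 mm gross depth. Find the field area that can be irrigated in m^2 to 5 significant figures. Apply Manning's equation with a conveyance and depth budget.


Approach: apply Manning's equation with a conveyance and depth budget, Q = (1/n)*A*R^(2/3)*S^(1/2); Q_field = Q*(1-loss); Area = Q_field*t/(d/1000).
Step 1 — canal discharge (Manning's equation):
  Q = (1/0.0177) * 8.1153 * 0.92013^(2/3) * 0.0014^(1/2) = 16.22911 m^3/s
Step 2 — delivered flow: Q_field = 16.22911*(1 - 16/100) = 13.63246 m^3/s
Step 3 — volume delivered: V = 13.63246 * 4*3600 = 196307.4 m^3
Step 4 — area served: A = V / (depth/1000) = 196307.4 / 0.05 = 3926100 m^2
Therefore the field area that can be irrigated = 3926100 m^2.


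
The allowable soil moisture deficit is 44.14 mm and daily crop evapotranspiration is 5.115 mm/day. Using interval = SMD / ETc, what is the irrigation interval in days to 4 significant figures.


interval = 44.14 / 5.115 = 8.630 days
Therefore the irrigation interval = 8.630 days.


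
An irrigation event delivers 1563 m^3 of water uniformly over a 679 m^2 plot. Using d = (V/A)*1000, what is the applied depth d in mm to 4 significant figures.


d = (1563 / 679) * 1000 = 2302 mm
Therefore the applied depth d = 2302 mm.


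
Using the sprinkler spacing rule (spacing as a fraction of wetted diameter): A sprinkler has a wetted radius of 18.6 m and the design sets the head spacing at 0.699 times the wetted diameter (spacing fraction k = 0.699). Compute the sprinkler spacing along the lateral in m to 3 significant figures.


Approach: apply the sprinkler spacing rule (spacing as a fraction of wetted diameter), S = k*(2*R).
S = 0.699 * (2 * 18.6) = 26.0 m
Therefore the sprinkler spacing along the lateral = 26.0 m.


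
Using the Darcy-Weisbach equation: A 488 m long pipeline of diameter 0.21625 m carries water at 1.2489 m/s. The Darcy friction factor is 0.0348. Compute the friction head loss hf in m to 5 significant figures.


Approach: apply the Darcy-Weisbach equation, hf = f*(L/D)*(v^2/(2g)).
hf = 0.0348 * (488/0.21625) * (1.2489^2 / (2*9.81))
hf = 6.2431 m
Therefore the friction head loss hf = 6.2431 m.
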